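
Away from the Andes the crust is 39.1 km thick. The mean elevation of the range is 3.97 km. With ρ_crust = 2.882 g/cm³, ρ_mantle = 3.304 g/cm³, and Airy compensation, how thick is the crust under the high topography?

Root depth r = h ρ_c / (ρ_m − ρ_c) = 3.97 km × 2.882 / 0.422 = 27.11 km.
Total thickness = T + h + r = 39.1 km + 3.97 km + 27.11 km = 70.2 km.

70.2 km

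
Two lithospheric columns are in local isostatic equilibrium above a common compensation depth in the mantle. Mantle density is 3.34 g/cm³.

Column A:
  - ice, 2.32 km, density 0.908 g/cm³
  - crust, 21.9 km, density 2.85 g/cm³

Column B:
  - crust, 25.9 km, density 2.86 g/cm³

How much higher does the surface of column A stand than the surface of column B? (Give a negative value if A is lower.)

1.18 km

For any compensation level in the mantle, the mantle terms cancel and isostasy reduces to e = (Σt_A − Σt_B) − (Σ(ρt)_A − Σ(ρt)_B) / ρ_m.
Σt_A = 24.22 km; Σt_B = 25.9 km; Σ(ρt)_A = 64.52156; Σ(ρt)_B = 74.074 (in km·g/cm³).
e = (24.22 − 25.9) − (64.52156 − 74.074) / 3.34 = 1.18 km.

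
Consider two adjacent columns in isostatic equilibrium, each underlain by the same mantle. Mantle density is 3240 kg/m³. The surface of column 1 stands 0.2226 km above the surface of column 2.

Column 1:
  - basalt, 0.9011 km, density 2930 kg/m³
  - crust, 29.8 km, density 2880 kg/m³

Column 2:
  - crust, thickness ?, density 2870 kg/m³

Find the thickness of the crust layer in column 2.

Take the compensation level at the base of the deeper column (depth z_c below the surface of column 1) and equate Σ ρ_i t_i down to z_c; mantle fills any gap and the z_c terms cancel.
Column 1: 0.9011×2930 + 29.8×2880 + (z_c − 30.7011)×3240
Column 2: 0.2226×0 + x×2870 + (z_c − 0.2226 − 0 − x)×3240
The z_c×3240 term appears on both sides and cancels. Collect the known terms of each column as K = Σ(ρt)_known − 3240 × (depth of known layers): K_1 = 88464.223 − 3240×30.7011 = −11007.341; K_2 = 0 − 3240×(0.2226 + 0) = −721.224.
Balance: K_1 = K_2 − x×(3240 − 2870), so x = (K_2 − K_1)/(3240 − 2870) = 10286.1/370 = 27.8 km.

27.8 km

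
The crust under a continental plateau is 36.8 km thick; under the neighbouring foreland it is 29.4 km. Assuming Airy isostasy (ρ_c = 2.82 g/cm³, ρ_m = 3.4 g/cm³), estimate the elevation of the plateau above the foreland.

1.26 km

Excess crust Δ = 36.8 km − 29.4 km = 7.4 km, split between elevation h and root r with h + r = Δ.
Airy balance ρ_c h = (ρ_m − ρ_c) r gives r = h ρ_c/(ρ_m − ρ_c), so h (1 + ρ_c/(ρ_m − ρ_c)) = Δ, i.e. h = Δ (ρ_m − ρ_c)/ρ_m.
h = 7.4 km × 0.58/3.4 = 1.26 km.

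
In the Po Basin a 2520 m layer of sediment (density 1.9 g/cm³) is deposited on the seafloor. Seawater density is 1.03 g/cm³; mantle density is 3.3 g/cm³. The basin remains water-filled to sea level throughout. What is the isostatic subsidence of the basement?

966 m

Submarine loading: the sediment displaces seawater, and the subsidence is in turn flooded, so s (ρ_m − ρ_w) = t (ρ_sed − ρ_w).
s = 2520 m × (1.9 − 1.03) / (3.3 − 1.03) = 966 m.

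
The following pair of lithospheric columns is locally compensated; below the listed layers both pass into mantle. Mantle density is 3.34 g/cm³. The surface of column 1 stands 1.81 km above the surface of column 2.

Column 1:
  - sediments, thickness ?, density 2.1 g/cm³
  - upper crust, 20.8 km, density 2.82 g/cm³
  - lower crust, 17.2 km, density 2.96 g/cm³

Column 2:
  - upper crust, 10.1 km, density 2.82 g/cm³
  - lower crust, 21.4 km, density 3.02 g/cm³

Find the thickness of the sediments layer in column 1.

0.64 km

Take the compensation level at the base of the deeper column (depth z_c below the surface of column 1) and equate Σ ρ_i t_i down to z_c; mantle fills any gap and the z_c terms cancel.
Column 1: x×2.1 + 20.8×2.82 + 17.2×2.96 + (z_c − 38 − x)×3.34
Column 2: 1.81×0 + 10.1×2.82 + 21.4×3.02 + (z_c − 1.81 − 31.5)×3.34
The z_c×3.34 term appears on both sides and cancels. Collect the known terms of each column as K = Σ(ρt)_known − 3.34 × (depth of known layers): K_1 = 109.568 − 3.34×38 = −17.352; K_2 = 93.11 − 3.34×(1.81 + 31.5) = −18.1454.
Balance: K_1 − x×(3.34 − 2.1) = K_2, so x = (K_1 − K_2)/(3.34 − 2.1) = 0.7934/1.24 = 0.64 km.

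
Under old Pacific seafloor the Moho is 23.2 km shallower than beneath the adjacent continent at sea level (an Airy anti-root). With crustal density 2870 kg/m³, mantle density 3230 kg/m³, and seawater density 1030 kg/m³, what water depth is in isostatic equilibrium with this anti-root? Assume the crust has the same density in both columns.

4.54 km

Replacing a thickness d of crust by seawater at the top must be balanced by replacing crust with mantle at the base: d (ρ_c − ρ_w) = a (ρ_m − ρ_c).
d = a (ρ_m − ρ_c)/(ρ_c − ρ_w) = 23.2 km × 360/1840 = 4.54 km.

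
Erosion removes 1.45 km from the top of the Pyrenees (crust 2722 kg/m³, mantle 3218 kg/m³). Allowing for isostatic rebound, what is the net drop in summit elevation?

Rebound u = e ρ_c/ρ_m = 1.45 km × 2722/3218 = 1.227 km.
Net surface drop = e − u = 1.45 km − 1.227 km = e (ρ_m − ρ_c)/ρ_m = 0.223 km.

0.223 km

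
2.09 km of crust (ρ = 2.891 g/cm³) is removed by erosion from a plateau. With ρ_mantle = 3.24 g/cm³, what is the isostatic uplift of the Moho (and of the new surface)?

1.86 km

Unloading: uplift u = e ρ_c/ρ_m = 2.09 km × 2.891/3.24 = 1.86 km.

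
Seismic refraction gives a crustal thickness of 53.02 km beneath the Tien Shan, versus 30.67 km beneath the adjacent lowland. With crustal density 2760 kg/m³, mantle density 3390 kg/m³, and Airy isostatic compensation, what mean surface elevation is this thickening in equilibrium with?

4.15 km

Excess crust Δ = 53.02 km − 30.67 km = 22.35 km, split between elevation h and root r with h + r = Δ.
Airy balance ρ_c h = (ρ_m − ρ_c) r gives r = h ρ_c/(ρ_m − ρ_c), so h (1 + ρ_c/(ρ_m − ρ_c)) = Δ, i.e. h = Δ (ρ_m − ρ_c)/ρ_m.
h = 22.35 km × 630/3390 = 4.15 km.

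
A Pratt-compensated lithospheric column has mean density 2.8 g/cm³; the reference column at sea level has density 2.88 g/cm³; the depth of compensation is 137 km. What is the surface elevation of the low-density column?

ρ_ref D = ρ (D + h) → h = D (ρ_ref − ρ)/ρ.
h = 137 km × (2.88 − 2.8)/2.8 = 3.91 km.

3.91 km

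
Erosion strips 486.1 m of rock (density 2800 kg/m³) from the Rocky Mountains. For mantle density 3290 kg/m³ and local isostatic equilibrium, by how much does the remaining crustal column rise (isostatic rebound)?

Unloading: uplift u = e ρ_c/ρ_m = 486.1 m × 2800/3290 = 414 m.

414 m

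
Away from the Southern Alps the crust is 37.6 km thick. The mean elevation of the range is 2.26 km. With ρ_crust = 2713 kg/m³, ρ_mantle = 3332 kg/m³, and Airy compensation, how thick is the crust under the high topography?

49.8 km

Root depth r = h ρ_c / (ρ_m − ρ_c) = 2.26 km × 2713 / 619 = 9.905 km.
Total thickness = T + h + r = 37.6 km + 2.26 km + 9.905 km = 49.8 km.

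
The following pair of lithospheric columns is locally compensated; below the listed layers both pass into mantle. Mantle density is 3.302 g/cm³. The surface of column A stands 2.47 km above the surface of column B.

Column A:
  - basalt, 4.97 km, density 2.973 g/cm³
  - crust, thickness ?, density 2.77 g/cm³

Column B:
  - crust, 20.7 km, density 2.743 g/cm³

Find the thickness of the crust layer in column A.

34 km

Take the compensation level at the base of the deeper column (depth z_c below the surface of column A) and equate Σ ρ_i t_i down to z_c; mantle fills any gap and the z_c terms cancel.
Column A: 4.97×2.973 + x×2.77 + (z_c − 4.97 − x)×3.302
Column B: 2.47×0 + 20.7×2.743 + (z_c − 2.47 − 20.7)×3.302
The z_c×3.302 term appears on both sides and cancels. Collect the known terms of each column as K = Σ(ρt)_known − 3.302 × (depth of known layers): K_A = 14.77581 − 3.302×4.97 = −1.63513; K_B = 56.7801 − 3.302×(2.47 + 20.7) = −19.72724.
Balance: K_A − x×(3.302 − 2.77) = K_B, so x = (K_A − K_B)/(3.302 − 2.77) = 18.0921/0.532 = 34 km.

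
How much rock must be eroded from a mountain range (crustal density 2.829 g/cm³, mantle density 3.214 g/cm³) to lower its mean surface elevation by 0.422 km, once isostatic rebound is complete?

3.52 km

Net drop Δ = e − u = e − e ρ_c/ρ_m = e (ρ_m − ρ_c)/ρ_m.
e = Δ ρ_m/(ρ_m − ρ_c) = 0.422 km × 3.214/0.385 = 3.52 km.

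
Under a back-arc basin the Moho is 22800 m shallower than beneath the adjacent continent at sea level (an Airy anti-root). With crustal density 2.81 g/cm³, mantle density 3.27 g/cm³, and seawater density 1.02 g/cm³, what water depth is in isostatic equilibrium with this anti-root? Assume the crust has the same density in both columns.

5860 m

Replacing a thickness d of crust by seawater at the top must be balanced by replacing crust with mantle at the base: d (ρ_c − ρ_w) = a (ρ_m − ρ_c).
d = a (ρ_m − ρ_c)/(ρ_c − ρ_w) = 22800 m × 0.46/1.79 = 5860 m.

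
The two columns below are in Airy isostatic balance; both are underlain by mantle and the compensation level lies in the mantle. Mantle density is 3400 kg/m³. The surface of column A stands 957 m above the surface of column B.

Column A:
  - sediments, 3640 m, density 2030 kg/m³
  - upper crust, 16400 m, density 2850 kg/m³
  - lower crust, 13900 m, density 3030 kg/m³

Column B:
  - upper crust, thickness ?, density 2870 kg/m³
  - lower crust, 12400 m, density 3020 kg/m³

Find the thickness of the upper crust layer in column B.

Take the compensation level at the base of the deeper column (depth z_c below the surface of column A) and equate Σ ρ_i t_i down to z_c; mantle fills any gap and the z_c terms cancel.
Column A: 3640×2030 + 16400×2850 + 13900×3030 + (z_c − 33940)×3400
Column B: 957×0 + x×2870 + 12400×3020 + (z_c − 957 − 12400 − x)×3400
The z_c×3400 term appears on both sides and cancels. Collect the known terms of each column as K = Σ(ρt)_known − 3400 × (depth of known layers): K_A = 96246200 − 3400×33940 = −19149800; K_B = 37448000 − 3400×(957 + 12400) = −7965800.
Balance: K_A = K_B − x×(3400 − 2870), so x = (K_B − K_A)/(3400 − 2870) = 11184000/530 = 21100 m.

21100 m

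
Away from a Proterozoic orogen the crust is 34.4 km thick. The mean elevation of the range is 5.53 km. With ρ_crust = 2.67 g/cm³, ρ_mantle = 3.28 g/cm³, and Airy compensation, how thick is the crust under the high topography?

64.1 km

Root depth r = h ρ_c / (ρ_m − ρ_c) = 5.53 km × 2.67 / 0.61 = 24.21 km.
Total thickness = T + h + r = 34.4 km + 5.53 km + 24.21 km = 64.1 km.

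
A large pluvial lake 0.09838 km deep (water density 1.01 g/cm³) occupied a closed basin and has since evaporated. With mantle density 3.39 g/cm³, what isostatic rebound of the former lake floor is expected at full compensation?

0.0293 km

u = d ρ_w/ρ_m = 0.09838 km × 1.01/3.39 = 0.0293 km.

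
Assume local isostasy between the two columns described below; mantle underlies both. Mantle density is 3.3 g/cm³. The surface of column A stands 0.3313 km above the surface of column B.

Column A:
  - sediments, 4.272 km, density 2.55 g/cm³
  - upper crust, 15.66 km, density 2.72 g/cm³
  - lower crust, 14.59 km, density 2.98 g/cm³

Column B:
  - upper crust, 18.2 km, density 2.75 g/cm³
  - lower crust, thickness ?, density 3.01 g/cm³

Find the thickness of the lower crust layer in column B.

20.2 km

Take the compensation level at the base of the deeper column (depth z_c below the surface of column A) and equate Σ ρ_i t_i down to z_c; mantle fills any gap and the z_c terms cancel.
Column A: 4.272×2.55 + 15.66×2.72 + 14.59×2.98 + (z_c − 34.522)×3.3
Column B: 0.3313×0 + 18.2×2.75 + x×3.01 + (z_c − 0.3313 − 18.2 − x)×3.3
The z_c×3.3 term appears on both sides and cancels. Collect the known terms of each column as K = Σ(ρt)_known − 3.3 × (depth of known layers): K_A = 96.967 − 3.3×34.522 = −16.9556; K_B = 50.05 − 3.3×(0.3313 + 18.2) = −11.10329.
Balance: K_A = K_B − x×(3.3 − 3.01), so x = (K_B − K_A)/(3.3 − 3.01) = 5.85231/0.29 = 20.2 km.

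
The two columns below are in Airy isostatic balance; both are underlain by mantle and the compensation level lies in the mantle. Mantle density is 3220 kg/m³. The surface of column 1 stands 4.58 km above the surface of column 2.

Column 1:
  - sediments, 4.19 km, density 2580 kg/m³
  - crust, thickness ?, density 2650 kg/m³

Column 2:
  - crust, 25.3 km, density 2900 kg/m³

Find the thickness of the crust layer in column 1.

35.4 km

Take the compensation level at the base of the deeper column (depth z_c below the surface of column 1) and equate Σ ρ_i t_i down to z_c; mantle fills any gap and the z_c terms cancel.
Column 1: 4.19×2580 + x×2650 + (z_c − 4.19 − x)×3220
Column 2: 4.58×0 + 25.3×2900 + (z_c − 4.58 − 25.3)×3220
The z_c×3220 term appears on both sides and cancels. Collect the known terms of each column as K = Σ(ρt)_known − 3220 × (depth of known layers): K_1 = 10810.2 − 3220×4.19 = −2681.6; K_2 = 73370 − 3220×(4.58 + 25.3) = −22843.6.
Balance: K_1 − x×(3220 − 2650) = K_2, so x = (K_1 − K_2)/(3220 − 2650) = 20162/570 = 35.4 km.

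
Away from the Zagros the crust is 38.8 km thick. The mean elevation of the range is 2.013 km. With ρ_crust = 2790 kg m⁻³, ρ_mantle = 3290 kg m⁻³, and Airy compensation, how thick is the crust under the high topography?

52 km

Root depth r = h ρ_c / (ρ_m − ρ_c) = 2.013 km × 2790 / 500 = 11.23 km.
Total thickness = T + h + r = 38.8 km + 2.013 km + 11.23 km = 52 km.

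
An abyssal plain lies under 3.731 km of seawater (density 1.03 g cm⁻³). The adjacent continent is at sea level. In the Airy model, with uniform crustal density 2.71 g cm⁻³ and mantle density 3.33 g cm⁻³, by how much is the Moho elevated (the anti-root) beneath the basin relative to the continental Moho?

10.1 km

By Archimedes' principle applied to the lithosphere: replacing crust with seawater at the top is compensated by replacing crust with mantle at the base: d (ρ_c − ρ_w) = a (ρ_m − ρ_c).
a = d (ρ_c − ρ_w)/(ρ_m − ρ_c) = 3.731 km × 1.68/0.62 = 10.1 km.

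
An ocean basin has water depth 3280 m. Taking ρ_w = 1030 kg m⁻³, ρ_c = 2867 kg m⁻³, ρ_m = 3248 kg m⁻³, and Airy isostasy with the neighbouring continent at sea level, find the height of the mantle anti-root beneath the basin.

For local isostatic compensation: replacing crust with seawater at the top is compensated by replacing crust with mantle at the base: d (ρ_c − ρ_w) = a (ρ_m − ρ_c).
a = d (ρ_c − ρ_w)/(ρ_m − ρ_c) = 3280 m × 1837/381 = 15800 m.

15800 m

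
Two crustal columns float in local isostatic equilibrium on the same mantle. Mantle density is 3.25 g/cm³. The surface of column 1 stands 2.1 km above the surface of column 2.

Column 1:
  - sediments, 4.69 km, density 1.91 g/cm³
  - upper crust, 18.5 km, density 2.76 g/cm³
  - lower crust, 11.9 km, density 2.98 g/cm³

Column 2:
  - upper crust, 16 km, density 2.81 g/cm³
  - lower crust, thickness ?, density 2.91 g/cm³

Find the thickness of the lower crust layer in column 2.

13.8 km

Take the compensation level at the base of the deeper column (depth z_c below the surface of column 1) and equate Σ ρ_i t_i down to z_c; mantle fills any gap and the z_c terms cancel.
Column 1: 4.69×1.91 + 18.5×2.76 + 11.9×2.98 + (z_c − 35.09)×3.25
Column 2: 2.1×0 + 16×2.81 + x×2.91 + (z_c − 2.1 − 16 − x)×3.25
The z_c×3.25 term appears on both sides and cancels. Collect the known terms of each column as K = Σ(ρt)_known − 3.25 × (depth of known layers): K_1 = 95.4799 − 3.25×35.09 = −18.5626; K_2 = 44.96 − 3.25×(2.1 + 16) = −13.865.
Balance: K_1 = K_2 − x×(3.25 − 2.91), so x = (K_2 − K_1)/(3.25 − 2.91) = 4.6976/0.34 = 13.8 km.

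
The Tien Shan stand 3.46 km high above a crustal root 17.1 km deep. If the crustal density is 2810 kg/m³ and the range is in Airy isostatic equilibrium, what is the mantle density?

3380 kg/m³

Airy balance: ρ_c h = (ρ_m − ρ_c) r → ρ_m = ρ_c (1 + h/r).
ρ_m = 2810 × (1 + 3.46 km/17.1 km) = 3380 kg/m³.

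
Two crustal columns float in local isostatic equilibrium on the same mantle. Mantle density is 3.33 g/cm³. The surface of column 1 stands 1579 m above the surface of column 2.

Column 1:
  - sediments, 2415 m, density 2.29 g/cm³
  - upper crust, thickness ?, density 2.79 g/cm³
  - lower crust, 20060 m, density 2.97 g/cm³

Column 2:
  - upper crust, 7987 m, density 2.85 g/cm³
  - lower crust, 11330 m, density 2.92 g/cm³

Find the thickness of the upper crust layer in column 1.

Take the compensation level at the base of the deeper column (depth z_c below the surface of column 1) and equate Σ ρ_i t_i down to z_c; mantle fills any gap and the z_c terms cancel.
Column 1: 2415×2.29 + x×2.79 + 20060×2.97 + (z_c − 22475 − x)×3.33
Column 2: 1579×0 + 7987×2.85 + 11330×2.92 + (z_c − 1579 − 19317)×3.33
The z_c×3.33 term appears on both sides and cancels. Collect the known terms of each column as K = Σ(ρt)_known − 3.33 × (depth of known layers): K_1 = 65108.55 − 3.33×22475 = −9733.2; K_2 = 55846.55 − 3.33×(1579 + 19317) = −13737.13.
Balance: K_1 − x×(3.33 − 2.79) = K_2, so x = (K_1 − K_2)/(3.33 − 2.79) = 4003.93/0.54 = 7410 m.

7410 m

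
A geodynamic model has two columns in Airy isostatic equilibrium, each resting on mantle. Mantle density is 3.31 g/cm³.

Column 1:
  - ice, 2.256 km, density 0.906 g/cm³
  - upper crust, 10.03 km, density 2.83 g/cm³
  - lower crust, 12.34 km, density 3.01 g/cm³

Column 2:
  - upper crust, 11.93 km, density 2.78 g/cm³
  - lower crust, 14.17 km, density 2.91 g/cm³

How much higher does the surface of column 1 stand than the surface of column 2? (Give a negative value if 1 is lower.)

For any compensation level in the mantle, the mantle terms cancel and isostasy reduces to e = (Σt_1 − Σt_2) − (Σ(ρt)_1 − Σ(ρt)_2) / ρ_m.
Σt_1 = 24.626 km; Σt_2 = 26.1 km; Σ(ρt)_1 = 67.572236; Σ(ρt)_2 = 74.4001 (in km·g/cm³).
e = (24.626 − 26.1) − (67.572236 − 74.4001) / 3.31 = 0.589 km.

0.589 km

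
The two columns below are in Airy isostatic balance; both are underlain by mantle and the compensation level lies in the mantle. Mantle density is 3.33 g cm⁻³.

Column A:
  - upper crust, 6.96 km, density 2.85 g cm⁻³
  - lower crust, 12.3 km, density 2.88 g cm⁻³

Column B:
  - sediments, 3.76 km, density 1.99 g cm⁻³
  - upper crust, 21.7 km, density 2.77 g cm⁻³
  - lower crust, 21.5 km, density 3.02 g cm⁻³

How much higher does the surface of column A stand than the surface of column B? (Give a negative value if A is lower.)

For any compensation level in the mantle, the mantle terms cancel and isostasy reduces to e = (Σt_A − Σt_B) − (Σ(ρt)_A − Σ(ρt)_B) / ρ_m.
Σt_A = 19.26 km; Σt_B = 46.96 km; Σ(ρt)_A = 55.26; Σ(ρt)_B = 132.5214 (in km·g cm⁻³).
e = (19.26 − 46.96) − (55.26 − 132.5214) / 3.33 = −4.5 km.

−4.5 km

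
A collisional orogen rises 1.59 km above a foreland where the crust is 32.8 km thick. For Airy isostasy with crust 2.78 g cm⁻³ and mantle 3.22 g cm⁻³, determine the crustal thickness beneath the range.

44.4 km

Root depth r = h ρ_c / (ρ_m − ρ_c) = 1.59 km × 2.78 / 0.44 = 10.05 km.
Total thickness = T + h + r = 32.8 km + 1.59 km + 10.05 km = 44.4 km.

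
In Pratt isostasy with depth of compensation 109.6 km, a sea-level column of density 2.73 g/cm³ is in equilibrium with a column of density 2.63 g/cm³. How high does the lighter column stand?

ρ_ref D = ρ (D + h) → h = D (ρ_ref − ρ)/ρ.
h = 109.6 km × (2.73 − 2.63)/2.63 = 4.17 km.

4.17 km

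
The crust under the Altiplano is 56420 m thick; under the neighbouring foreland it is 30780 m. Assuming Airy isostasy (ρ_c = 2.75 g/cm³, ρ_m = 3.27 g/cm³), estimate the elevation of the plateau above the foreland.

Excess crust Δ = 56420 m − 30780 m = 25640 m, split between elevation h and root r with h + r = Δ.
Airy balance ρ_c h = (ρ_m − ρ_c) r gives r = h ρ_c/(ρ_m − ρ_c), so h (1 + ρ_c/(ρ_m − ρ_c)) = Δ, i.e. h = Δ (ρ_m − ρ_c)/ρ_m.
h = 25640 m × 0.52/3.27 = 4080 m.

4080 m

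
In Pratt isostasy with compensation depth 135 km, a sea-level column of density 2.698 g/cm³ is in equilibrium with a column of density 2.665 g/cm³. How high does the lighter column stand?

ρ_ref D = ρ (D + h) → h = D (ρ_ref − ρ)/ρ.
h = 135 km × (2.698 − 2.665)/2.665 = 1.67 km.

1.67 km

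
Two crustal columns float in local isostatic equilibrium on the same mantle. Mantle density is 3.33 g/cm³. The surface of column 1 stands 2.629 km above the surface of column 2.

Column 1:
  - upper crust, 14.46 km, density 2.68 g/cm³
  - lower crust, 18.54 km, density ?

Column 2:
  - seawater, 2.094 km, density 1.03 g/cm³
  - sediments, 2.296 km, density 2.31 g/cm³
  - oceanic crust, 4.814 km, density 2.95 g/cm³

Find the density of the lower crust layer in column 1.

2.88 g/cm³

Take the compensation level at the base of the deeper column (depth z_c below the surface of column 1) and equate Σ ρ_i t_i down to z_c; mantle fills any gap and the z_c terms cancel.
Column 1: 14.46×2.68 + 18.54×ρ + (z_c − 33)×3.33
Column 2: 2.629×0 + 2.094×1.03 + 2.296×2.31 + 4.814×2.95 + (z_c − 2.629 − 9.204)×3.33
The z_c×3.33 term appears on both sides and cancels. Collect the known terms of each column as K = Σ(ρt)_known − 3.33 × (depth of known layers): K_1 = 38.7528 − 3.33×33 = −71.1372; K_2 = 21.66188 − 3.33×(2.629 + 9.204) = −17.74201.
Balance: K_1 + 18.54×ρ = K_2, so ρ = (K_2 − K_1)/18.54 = 53.3952/18.54 = 2.88 g/cm³.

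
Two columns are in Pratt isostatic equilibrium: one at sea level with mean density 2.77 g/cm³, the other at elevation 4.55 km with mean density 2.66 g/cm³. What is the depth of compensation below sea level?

ρ_ref D = ρ (D + h) → D (ρ_ref − ρ) = ρ h.
D = ρ h/(ρ_ref − ρ) = 2.66 × 4.55 km/(2.77 − 2.66) = 110 km.

110 km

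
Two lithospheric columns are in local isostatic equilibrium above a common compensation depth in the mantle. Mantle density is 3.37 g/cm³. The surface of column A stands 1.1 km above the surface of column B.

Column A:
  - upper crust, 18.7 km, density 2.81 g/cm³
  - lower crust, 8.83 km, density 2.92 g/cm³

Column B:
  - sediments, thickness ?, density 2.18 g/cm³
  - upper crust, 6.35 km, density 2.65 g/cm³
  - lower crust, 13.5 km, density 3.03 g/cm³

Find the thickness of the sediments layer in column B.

1.32 km

Take the compensation level at the base of the deeper column (depth z_c below the surface of column A) and equate Σ ρ_i t_i down to z_c; mantle fills any gap and the z_c terms cancel.
Column A: 18.7×2.81 + 8.83×2.92 + (z_c − 27.53)×3.37
Column B: 1.1×0 + x×2.18 + 6.35×2.65 + 13.5×3.03 + (z_c − 1.1 − 19.85 − x)×3.37
The z_c×3.37 term appears on both sides and cancels. Collect the known terms of each column as K = Σ(ρt)_known − 3.37 × (depth of known layers): K_A = 78.3306 − 3.37×27.53 = −14.4455; K_B = 57.7325 − 3.37×(1.1 + 19.85) = −12.869.
Balance: K_A = K_B − x×(3.37 − 2.18), so x = (K_B − K_A)/(3.37 − 2.18) = 1.5765/1.19 = 1.32 km.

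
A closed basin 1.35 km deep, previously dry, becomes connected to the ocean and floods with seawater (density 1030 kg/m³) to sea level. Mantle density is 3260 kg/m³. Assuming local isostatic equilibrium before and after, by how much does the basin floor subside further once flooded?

0.624 km

After flooding the water column is d + s deep. Its weight must equal the weight of mantle displaced by the extra subsidence s: (d + s) ρ_w = s ρ_m.
s = d ρ_w / (ρ_m − ρ_w) = 1.35 km × 1030/(3260 − 1030) = 0.624 km.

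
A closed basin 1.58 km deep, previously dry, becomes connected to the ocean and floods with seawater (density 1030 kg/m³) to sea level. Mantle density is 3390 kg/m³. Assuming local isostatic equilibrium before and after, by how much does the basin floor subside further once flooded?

After flooding the water column is d + s deep. Its weight must equal the weight of mantle displaced by the extra subsidence s: (d + s) ρ_w = s ρ_m.
s = d ρ_w / (ρ_m − ρ_w) = 1.58 km × 1030/(3390 − 1030) = 0.69 km.

0.69 km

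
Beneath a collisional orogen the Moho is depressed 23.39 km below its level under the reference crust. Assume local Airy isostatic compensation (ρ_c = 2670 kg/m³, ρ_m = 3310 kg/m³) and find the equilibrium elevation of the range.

5.61 km

Equating mass per unit area of the two columns: ρ_c h = (ρ_m − ρ_c) r.
h = r (ρ_m − ρ_c) / ρ_c = 23.39 km × (3310 − 2670) / 2670 = 5.61 km.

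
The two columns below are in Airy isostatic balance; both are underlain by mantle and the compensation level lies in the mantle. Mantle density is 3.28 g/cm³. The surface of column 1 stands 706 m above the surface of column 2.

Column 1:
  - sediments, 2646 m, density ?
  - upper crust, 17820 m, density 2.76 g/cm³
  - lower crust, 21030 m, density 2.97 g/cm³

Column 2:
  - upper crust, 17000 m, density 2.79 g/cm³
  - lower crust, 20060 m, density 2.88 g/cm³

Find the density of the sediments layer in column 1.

Take the compensation level at the base of the deeper column (depth z_c below the surface of column 1) and equate Σ ρ_i t_i down to z_c; mantle fills any gap and the z_c terms cancel.
Column 1: 2646×ρ + 17820×2.76 + 21030×2.97 + (z_c − 41496)×3.28
Column 2: 706×0 + 17000×2.79 + 20060×2.88 + (z_c − 706 − 37060)×3.28
The z_c×3.28 term appears on both sides and cancels. Collect the known terms of each column as K = Σ(ρt)_known − 3.28 × (depth of known layers): K_1 = 111642.3 − 3.28×41496 = −24464.58; K_2 = 105202.8 − 3.28×(706 + 37060) = −18669.68.
Balance: K_1 + 2646×ρ = K_2, so ρ = (K_2 − K_1)/2646 = 5794.9/2646 = 2.19 g/cm³.

2.19 g/cm³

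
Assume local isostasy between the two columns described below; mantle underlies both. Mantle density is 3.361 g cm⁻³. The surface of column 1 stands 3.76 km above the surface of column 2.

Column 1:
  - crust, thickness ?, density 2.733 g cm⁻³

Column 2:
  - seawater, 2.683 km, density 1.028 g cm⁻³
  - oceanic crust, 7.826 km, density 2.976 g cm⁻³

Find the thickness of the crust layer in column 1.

Take the compensation level at the base of the deeper column (depth z_c below the surface of column 1) and equate Σ ρ_i t_i down to z_c; mantle fills any gap and the z_c terms cancel.
Column 1: x×2.733 + (z_c − 0 − x)×3.361
Column 2: 3.76×0 + 2.683×1.028 + 7.826×2.976 + (z_c − 3.76 − 10.509)×3.361
The z_c×3.361 term appears on both sides and cancels. Collect the known terms of each column as K = Σ(ρt)_known − 3.361 × (depth of known layers): K_1 = 0 − 3.361×0 = 0; K_2 = 26.0483 − 3.361×(3.76 + 10.509) = −21.909809.
Balance: K_1 − x×(3.361 − 2.733) = K_2, so x = (K_1 − K_2)/(3.361 − 2.733) = 21.9098/0.628 = 34.9 km.

34.9 km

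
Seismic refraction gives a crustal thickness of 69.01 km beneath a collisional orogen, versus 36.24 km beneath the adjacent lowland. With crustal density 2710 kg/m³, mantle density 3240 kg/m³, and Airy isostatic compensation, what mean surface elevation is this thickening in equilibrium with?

Excess crust Δ = 69.01 km − 36.24 km = 32.77 km, split between elevation h and root r with h + r = Δ.
Airy balance ρ_c h = (ρ_m − ρ_c) r gives r = h ρ_c/(ρ_m − ρ_c), so h (1 + ρ_c/(ρ_m − ρ_c)) = Δ, i.e. h = Δ (ρ_m − ρ_c)/ρ_m.
h = 32.77 km × 530/3240 = 5.36 km.

5.36 km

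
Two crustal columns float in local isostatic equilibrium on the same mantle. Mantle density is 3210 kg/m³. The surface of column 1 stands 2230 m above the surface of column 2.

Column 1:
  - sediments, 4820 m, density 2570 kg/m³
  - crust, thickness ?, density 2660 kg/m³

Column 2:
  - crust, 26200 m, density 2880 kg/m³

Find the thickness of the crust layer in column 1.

Take the compensation level at the base of the deeper column (depth z_c below the surface of column 1) and equate Σ ρ_i t_i down to z_c; mantle fills any gap and the z_c terms cancel.
Column 1: 4820×2570 + x×2660 + (z_c − 4820 − x)×3210
Column 2: 2230×0 + 26200×2880 + (z_c − 2230 − 26200)×3210
The z_c×3210 term appears on both sides and cancels. Collect the known terms of each column as K = Σ(ρt)_known − 3210 × (depth of known layers): K_1 = 12387400 − 3210×4820 = −3084800; K_2 = 75456000 − 3210×(2230 + 26200) = −15804300.
Balance: K_1 − x×(3210 − 2660) = K_2, so x = (K_1 − K_2)/(3210 − 2660) = 12719500/550 = 23100 m.

23100 m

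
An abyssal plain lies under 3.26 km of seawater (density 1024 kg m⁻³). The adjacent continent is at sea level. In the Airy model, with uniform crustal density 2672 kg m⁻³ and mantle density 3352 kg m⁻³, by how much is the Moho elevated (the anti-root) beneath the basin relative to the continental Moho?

Equating mass per unit area of the two columns: replacing crust with seawater at the top is compensated by replacing crust with mantle at the base: d (ρ_c − ρ_w) = a (ρ_m − ρ_c).
a = d (ρ_c − ρ_w)/(ρ_m − ρ_c) = 3.26 km × 1648/680 = 7.9 km.

7.9 km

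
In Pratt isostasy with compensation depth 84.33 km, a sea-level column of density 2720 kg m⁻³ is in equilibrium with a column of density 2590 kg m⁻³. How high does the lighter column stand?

ρ_ref D = ρ (D + h) → h = D (ρ_ref − ρ)/ρ.
h = 84.33 km × (2720 − 2590)/2590 = 4.23 km.

4.23 km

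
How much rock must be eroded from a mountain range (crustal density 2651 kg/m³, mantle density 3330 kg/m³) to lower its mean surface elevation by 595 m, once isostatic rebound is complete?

Net drop Δ = e − u = e − e ρ_c/ρ_m = e (ρ_m − ρ_c)/ρ_m.
e = Δ ρ_m/(ρ_m − ρ_c) = 595 m × 3330/679 = 2920 m.

2920 m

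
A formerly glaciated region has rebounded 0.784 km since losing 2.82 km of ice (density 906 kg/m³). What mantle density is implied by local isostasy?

3260 kg/m³

ρ_m = ρ_ice t / u = 906 × 2.82 km/0.784 km = 3260 kg/m³.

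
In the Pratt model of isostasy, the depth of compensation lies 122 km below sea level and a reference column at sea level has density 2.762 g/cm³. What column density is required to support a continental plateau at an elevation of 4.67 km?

2.66 g/cm³

Pratt balance: ρ_ref D = ρ (D + h).
ρ = ρ_ref D/(D + h) = 2.762 × 122 km/(122 km + 4.67 km) = 2.66 g/cm³.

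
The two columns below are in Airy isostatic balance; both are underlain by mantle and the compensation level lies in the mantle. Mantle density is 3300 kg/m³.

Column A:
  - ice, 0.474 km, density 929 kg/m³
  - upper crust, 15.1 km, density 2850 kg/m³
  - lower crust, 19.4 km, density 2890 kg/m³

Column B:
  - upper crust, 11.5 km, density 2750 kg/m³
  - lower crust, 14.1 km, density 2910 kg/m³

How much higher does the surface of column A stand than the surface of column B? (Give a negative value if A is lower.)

1.23 km

For any compensation level in the mantle, the mantle terms cancel and isostasy reduces to e = (Σt_A − Σt_B) − (Σ(ρt)_A − Σ(ρt)_B) / ρ_m.
Σt_A = 34.974 km; Σt_B = 25.6 km; Σ(ρt)_A = 99541.346; Σ(ρt)_B = 72656 (in km·kg/m³).
e = (34.974 − 25.6) − (99541.346 − 72656) / 3300 = 1.23 km.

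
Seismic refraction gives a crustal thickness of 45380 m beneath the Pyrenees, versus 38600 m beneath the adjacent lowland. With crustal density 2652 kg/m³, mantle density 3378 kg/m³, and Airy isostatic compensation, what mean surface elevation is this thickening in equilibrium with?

1460 m

Excess crust Δ = 45380 m − 38600 m = 6780 m, split between elevation h and root r with h + r = Δ.
Airy balance ρ_c h = (ρ_m − ρ_c) r gives r = h ρ_c/(ρ_m − ρ_c), so h (1 + ρ_c/(ρ_m − ρ_c)) = Δ, i.e. h = Δ (ρ_m − ρ_c)/ρ_m.
h = 6780 m × 726/3378 = 1460 m.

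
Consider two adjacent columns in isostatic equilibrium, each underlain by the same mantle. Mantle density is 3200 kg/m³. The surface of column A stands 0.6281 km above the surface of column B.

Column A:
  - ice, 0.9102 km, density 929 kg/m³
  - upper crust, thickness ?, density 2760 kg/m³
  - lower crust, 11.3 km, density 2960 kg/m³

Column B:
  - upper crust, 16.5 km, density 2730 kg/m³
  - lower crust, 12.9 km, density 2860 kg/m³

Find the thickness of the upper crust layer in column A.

Take the compensation level at the base of the deeper column (depth z_c below the surface of column A) and equate Σ ρ_i t_i down to z_c; mantle fills any gap and the z_c terms cancel.
Column A: 0.9102×929 + x×2760 + 11.3×2960 + (z_c − 12.2102 − x)×3200
Column B: 0.6281×0 + 16.5×2730 + 12.9×2860 + (z_c − 0.6281 − 29.4)×3200
The z_c×3200 term appears on both sides and cancels. Collect the known terms of each column as K = Σ(ρt)_known − 3200 × (depth of known layers): K_A = 34293.5758 − 3200×12.2102 = −4779.0642; K_B = 81939 − 3200×(0.6281 + 29.4) = −14150.92.
Balance: K_A − x×(3200 − 2760) = K_B, so x = (K_A − K_B)/(3200 − 2760) = 9371.86/440 = 21.3 km.

21.3 km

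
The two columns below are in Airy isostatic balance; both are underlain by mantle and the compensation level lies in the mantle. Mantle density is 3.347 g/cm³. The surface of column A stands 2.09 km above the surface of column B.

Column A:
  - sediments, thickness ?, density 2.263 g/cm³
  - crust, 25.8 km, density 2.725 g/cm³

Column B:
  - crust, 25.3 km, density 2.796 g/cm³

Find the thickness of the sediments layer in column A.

4.51 km

Take the compensation level at the base of the deeper column (depth z_c below the surface of column A) and equate Σ ρ_i t_i down to z_c; mantle fills any gap and the z_c terms cancel.
Column A: x×2.263 + 25.8×2.725 + (z_c − 25.8 − x)×3.347
Column B: 2.09×0 + 25.3×2.796 + (z_c − 2.09 − 25.3)×3.347
The z_c×3.347 term appears on both sides and cancels. Collect the known terms of each column as K = Σ(ρt)_known − 3.347 × (depth of known layers): K_A = 70.305 − 3.347×25.8 = −16.0476; K_B = 70.7388 − 3.347×(2.09 + 25.3) = −20.93553.
Balance: K_A − x×(3.347 − 2.263) = K_B, so x = (K_A − K_B)/(3.347 − 2.263) = 4.88793/1.084 = 4.51 km.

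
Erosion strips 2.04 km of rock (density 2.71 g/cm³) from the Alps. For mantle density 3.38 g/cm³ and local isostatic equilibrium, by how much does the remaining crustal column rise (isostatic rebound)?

1.64 km

Unloading: uplift u = e ρ_c/ρ_m = 2.04 km × 2.71/3.38 = 1.64 km.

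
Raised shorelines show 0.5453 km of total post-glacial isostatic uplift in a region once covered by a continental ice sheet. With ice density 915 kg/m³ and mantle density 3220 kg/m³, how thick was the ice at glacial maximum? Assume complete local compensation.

u = t ρ_ice/ρ_m → t = u ρ_m/ρ_ice = 0.5453 km × 3220/915 = 1.92 km.

1.92 km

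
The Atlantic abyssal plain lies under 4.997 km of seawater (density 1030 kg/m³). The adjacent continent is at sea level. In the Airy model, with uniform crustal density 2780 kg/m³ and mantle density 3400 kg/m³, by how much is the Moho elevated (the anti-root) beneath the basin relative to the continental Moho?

Equating mass per unit area of the two columns: replacing crust with seawater at the top is compensated by replacing crust with mantle at the base: d (ρ_c − ρ_w) = a (ρ_m − ρ_c).
a = d (ρ_c − ρ_w)/(ρ_m − ρ_c) = 4.997 km × 1750/620 = 14.1 km.

14.1 km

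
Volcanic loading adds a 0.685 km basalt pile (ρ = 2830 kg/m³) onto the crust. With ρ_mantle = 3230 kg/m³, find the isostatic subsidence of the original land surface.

0.6 km

Subaerial loading: s = t ρ_load / ρ_m.
s = 0.685 km × 2830/3230 = 0.6 km.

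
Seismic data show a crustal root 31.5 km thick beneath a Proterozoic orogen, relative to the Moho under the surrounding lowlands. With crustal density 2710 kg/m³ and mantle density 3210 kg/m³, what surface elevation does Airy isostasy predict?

5.81 km

Balancing pressure at the compensation depth: ρ_c h = (ρ_m − ρ_c) r.
h = r (ρ_m − ρ_c) / ρ_c = 31.5 km × (3210 − 2710) / 2710 = 5.81 km.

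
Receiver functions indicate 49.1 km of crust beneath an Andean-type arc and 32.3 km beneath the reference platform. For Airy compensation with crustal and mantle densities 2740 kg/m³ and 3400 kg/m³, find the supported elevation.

Excess crust Δ = 49.1 km − 32.3 km = 16.8 km, split between elevation h and root r with h + r = Δ.
Airy balance ρ_c h = (ρ_m − ρ_c) r gives r = h ρ_c/(ρ_m − ρ_c), so h (1 + ρ_c/(ρ_m − ρ_c)) = Δ, i.e. h = Δ (ρ_m − ρ_c)/ρ_m.
h = 16.8 km × 660/3400 = 3.26 km.

3.26 km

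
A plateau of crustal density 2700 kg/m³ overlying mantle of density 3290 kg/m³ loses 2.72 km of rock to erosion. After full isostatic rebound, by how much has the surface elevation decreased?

0.488 km

Rebound u = e ρ_c/ρ_m = 2.72 km × 2700/3290 = 2.232 km.
Net surface drop = e − u = 2.72 km − 2.232 km = e (ρ_m − ρ_c)/ρ_m = 0.488 km.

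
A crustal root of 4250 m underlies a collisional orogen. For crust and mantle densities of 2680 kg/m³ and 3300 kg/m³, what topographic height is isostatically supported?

983 m

Isostatic balance requires: ρ_c h = (ρ_m − ρ_c) r.
h = r (ρ_m − ρ_c) / ρ_c = 4250 m × (3300 − 2680) / 2680 = 983 m.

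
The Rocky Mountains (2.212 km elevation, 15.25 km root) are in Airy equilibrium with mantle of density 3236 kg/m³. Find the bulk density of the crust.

ρ_c h = (ρ_m − ρ_c) r → ρ_c (h + r) = ρ_m r → ρ_c = ρ_m r / (h + r).
ρ_c = 3236 × 15.25 km / (2.212 km + 15.25 km) = 2830 kg/m³.

2830 kg/m³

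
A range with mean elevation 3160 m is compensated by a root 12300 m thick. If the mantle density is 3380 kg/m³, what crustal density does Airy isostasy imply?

ρ_c h = (ρ_m − ρ_c) r → ρ_c (h + r) = ρ_m r → ρ_c = ρ_m r / (h + r).
ρ_c = 3380 × 12300 m / (3160 m + 12300 m) = 2690 kg/m³.

2690 kg/m³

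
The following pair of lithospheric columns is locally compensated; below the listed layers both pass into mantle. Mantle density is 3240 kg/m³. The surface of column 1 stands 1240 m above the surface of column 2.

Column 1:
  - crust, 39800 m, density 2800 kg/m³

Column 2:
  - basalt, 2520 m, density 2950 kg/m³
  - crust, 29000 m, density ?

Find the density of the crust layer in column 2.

2800 kg/m³

Take the compensation level at the base of the deeper column (depth z_c below the surface of column 1) and equate Σ ρ_i t_i down to z_c; mantle fills any gap and the z_c terms cancel.
Column 1: 39800×2800 + (z_c − 39800)×3240
Column 2: 1240×0 + 2520×2950 + 29000×ρ + (z_c − 1240 − 31520)×3240
The z_c×3240 term appears on both sides and cancels. Collect the known terms of each column as K = Σ(ρt)_known − 3240 × (depth of known layers): K_1 = 111440000 − 3240×39800 = −17512000; K_2 = 7434000 − 3240×(1240 + 31520) = −98708400.
Balance: K_1 = K_2 + 29000×ρ, so ρ = (K_1 − K_2)/29000 = 81196400/29000 = 2800 kg/m³.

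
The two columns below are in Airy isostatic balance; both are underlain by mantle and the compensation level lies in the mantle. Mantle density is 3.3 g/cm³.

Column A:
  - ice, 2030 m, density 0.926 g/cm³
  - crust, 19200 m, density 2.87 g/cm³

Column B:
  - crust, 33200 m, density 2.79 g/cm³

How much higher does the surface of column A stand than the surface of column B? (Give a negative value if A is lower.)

−1170 m

For any compensation level in the mantle, the mantle terms cancel and isostasy reduces to e = (Σt_A − Σt_B) − (Σ(ρt)_A − Σ(ρt)_B) / ρ_m.
Σt_A = 21230 m; Σt_B = 33200 m; Σ(ρt)_A = 56983.78; Σ(ρt)_B = 92628 (in m·g/cm³).
e = (21230 − 33200) − (56983.78 − 92628) / 3.3 = −1170 m.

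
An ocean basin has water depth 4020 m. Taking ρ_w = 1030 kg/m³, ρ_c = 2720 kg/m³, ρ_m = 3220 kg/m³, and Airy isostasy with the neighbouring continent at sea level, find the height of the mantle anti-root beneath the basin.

13600 m

Isostatic balance requires: replacing crust with seawater at the top is compensated by replacing crust with mantle at the base: d (ρ_c − ρ_w) = a (ρ_m − ρ_c).
a = d (ρ_c − ρ_w)/(ρ_m − ρ_c) = 4020 m × 1690/500 = 13600 m.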